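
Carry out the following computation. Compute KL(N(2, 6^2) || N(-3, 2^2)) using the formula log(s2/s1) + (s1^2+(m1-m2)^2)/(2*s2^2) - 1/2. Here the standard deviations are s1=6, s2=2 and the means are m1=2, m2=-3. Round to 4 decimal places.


KL divergence between normal distributions:
KL = log(s2/s1) + (s1^2 + (m1-m2)^2)/(2*s2^2) - 1/2.
log(2/6) = -1.098612.
(6^2 + (2--3)^2)/(2*2^2) = (36 + 25)/8 = 7.625.
KL = -1.098612 + 7.625 - 0.5 = 6.0264

6.0264


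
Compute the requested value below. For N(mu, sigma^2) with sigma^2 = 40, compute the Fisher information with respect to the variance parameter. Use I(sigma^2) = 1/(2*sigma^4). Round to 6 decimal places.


Fisher information for variance: I(sigma^2) = 1/(2*sigma^4).
sigma^2 = 40, so sigma^4 = 1600.
I = 1/(2*1600) = 1/3200 = 0.000313

0.000313


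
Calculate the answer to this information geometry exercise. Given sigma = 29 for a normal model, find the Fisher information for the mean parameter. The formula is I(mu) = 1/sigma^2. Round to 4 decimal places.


The Fisher information for the mean of a normal distribution is I(mu) = 1/sigma^2.
sigma = 29, so sigma^2 = 841.
I(mu) = 1/841 = 0.0012

0.0012


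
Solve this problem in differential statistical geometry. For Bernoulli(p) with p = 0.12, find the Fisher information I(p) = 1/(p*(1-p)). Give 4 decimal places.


For Bernoulli(p), Fisher information is I(p) = 1/(p*(1-p)).
p = 0.12, 1-p = 0.88.
p*(1-p) = 0.1056.
I(p) = 1/0.1056 = 9.4697

9.4697


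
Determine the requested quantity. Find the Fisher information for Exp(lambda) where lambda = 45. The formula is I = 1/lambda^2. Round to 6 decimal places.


Fisher information for exponential: I(lambda) = 1/lambda^2.
lambda = 45, lambda^2 = 2025.
I = 1/2025 = 0.000494

0.000494


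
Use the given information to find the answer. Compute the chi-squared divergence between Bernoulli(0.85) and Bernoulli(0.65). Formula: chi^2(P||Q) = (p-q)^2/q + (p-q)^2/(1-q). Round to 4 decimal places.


Chi-squared divergence between Bernoulli distributions:
chi^2 = (p-q)^2/q + (p-q)^2/(1-q).
p = 0.85, q = 0.65, p-q = 0.2.
(p-q)^2 = 0.04.
term1 = 0.04/0.65 = 0.061538.
term2 = 0.04/0.35 = 0.114286.
chi^2 = 0.061538 + 0.114286 = 0.1758

0.1758


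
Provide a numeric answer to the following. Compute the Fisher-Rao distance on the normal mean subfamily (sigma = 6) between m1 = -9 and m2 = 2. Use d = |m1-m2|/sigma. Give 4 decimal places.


On the fixed-variance normal subfamily, geodesic distance = |m1-m2|/sigma.
|-9 - 2| = 11.
sigma = 6.
d = 11/6 = 1.8333

1.8333


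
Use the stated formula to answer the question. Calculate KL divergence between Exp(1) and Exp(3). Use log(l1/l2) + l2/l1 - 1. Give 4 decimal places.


KL divergence for exponential family:
KL = log(l1/l2) + l2/l1 - 1.
log(1/3) = -1.098612.
3/1 = 3.0.
KL = -1.098612 + 3.0 - 1 = 0.9014

0.9014


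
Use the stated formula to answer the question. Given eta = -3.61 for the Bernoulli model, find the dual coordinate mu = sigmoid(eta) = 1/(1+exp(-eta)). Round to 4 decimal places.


Dual coordinate (expectation parameter) for Bernoulli:
mu = 1/(1+exp(-eta)).
eta = -3.61.
exp(-eta) = exp(3.61) = 36.966053.
mu = 1/(1+36.966053) = 0.0263

0.0263


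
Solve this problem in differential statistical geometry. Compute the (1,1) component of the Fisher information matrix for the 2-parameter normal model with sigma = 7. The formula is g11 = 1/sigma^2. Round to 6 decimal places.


For the 2-parameter normal family, the Fisher metric has:
  g11 = 1/sigma^2, g22 = 2/sigma^2.
sigma = 7, sigma^2 = 49.
g11 = 0.020408

0.020408


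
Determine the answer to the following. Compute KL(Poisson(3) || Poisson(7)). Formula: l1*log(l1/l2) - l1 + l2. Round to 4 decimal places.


KL divergence for Poisson:
KL = l1*log(l1/l2) - l1 + l2.
l1 = 3, l2 = 7.
log(3/7) = -0.847298.
l1*log(l1/l2) = 3 * -0.847298 = -2.541894.
KL = -2.541894 - 3 + 7 = 1.4581

1.4581


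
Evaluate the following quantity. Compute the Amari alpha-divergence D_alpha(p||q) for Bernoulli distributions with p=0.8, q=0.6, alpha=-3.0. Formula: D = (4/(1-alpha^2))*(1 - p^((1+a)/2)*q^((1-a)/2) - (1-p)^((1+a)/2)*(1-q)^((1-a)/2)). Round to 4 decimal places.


Amari alpha-divergence:
D = (4/(1-alpha^2))*(1 - p^((1+a)/2)*q^((1-a)/2) - (1-p)^((1+a)/2)*(1-q)^((1-a)/2)).
alpha = -3.0, p = 0.8, q = 0.6.
e1 = (1+alpha)/2 = -1.0, e2 = (1-alpha)/2 = 2.0.
t1 = p^e1 * q^e2 = 0.8^-1.0 * 0.6^2.0 = 0.45.
t2 = (1-p)^e1 * (1-q)^e2 = 0.2^-1.0 * 0.4^2.0 = 0.8.
4/(1-alpha^2) = -0.5.
D = -0.5*(1 - 0.45 - 0.8) = 0.1250

0.1250


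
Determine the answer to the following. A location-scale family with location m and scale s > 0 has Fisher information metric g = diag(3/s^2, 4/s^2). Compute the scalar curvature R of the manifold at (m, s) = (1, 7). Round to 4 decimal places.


The metric has the form g = (A dm^2 + B ds^2)/s^2 with A = 3, B = 4.
Substitute u = sqrt(A/B)*m: g = B*(du^2 + ds^2)/s^2, i.e. B times the
Poincare upper half-plane metric, which has constant Gaussian curvature -1.
Scaling a 2D metric by a constant c divides the Gaussian curvature by c,
so K = -1/B = -1/(4) = -0.2500 everywhere (the point (m, s) = (1, 7) is irrelevant:
the curvature is constant).
Scalar curvature in dimension 2: R = 2K = -2/(4) = -0.5000.

-0.5000


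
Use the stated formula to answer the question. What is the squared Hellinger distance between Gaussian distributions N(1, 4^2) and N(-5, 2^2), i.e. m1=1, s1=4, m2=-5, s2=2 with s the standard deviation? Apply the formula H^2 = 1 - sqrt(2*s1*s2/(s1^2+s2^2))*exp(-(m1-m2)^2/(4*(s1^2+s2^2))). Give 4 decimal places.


Squared Hellinger distance for Gaussians:
H^2 = 1 - sqrt(2*s1*s2/(s1^2+s2^2)) * exp(-(m1-m2)^2/(4*(s1^2+s2^2))).
s1^2 = 16, s2^2 = 4, s1^2+s2^2 = 20.
sqrt(2*4*2/(20)) = 0.894427.
(m1-m2)^2 = (6)^2 = 36.
exp(-36/(4*20)) = exp(-0.45) = 0.637628.
H^2 = 1 - 0.894427*0.637628 = 0.4297

0.4297


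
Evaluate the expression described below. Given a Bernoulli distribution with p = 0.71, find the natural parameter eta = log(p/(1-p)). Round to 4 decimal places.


Natural parameter for Bernoulli: eta = log(p/(1-p)).
p = 0.71, 1-p = 0.29.
p/(1-p) = 2.448276.
eta = log(2.448276) = 0.8954

0.8954


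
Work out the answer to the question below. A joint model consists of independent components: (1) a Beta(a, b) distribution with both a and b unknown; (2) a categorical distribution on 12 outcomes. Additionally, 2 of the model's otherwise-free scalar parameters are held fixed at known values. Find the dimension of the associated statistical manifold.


The dimension of a statistical manifold equals the number of free
(independent) real parameters of the model. For a product of independent
blocks the parameter counts add.
- Beta (a, b): 2.
- categorical on 12 outcomes (probabilities sum to 1): 12-1 = 11.
Total = 2 + 11 = 13.
2 parameter(s) fixed at known values: 13 - 2 = 11.
Dimension = 11

11


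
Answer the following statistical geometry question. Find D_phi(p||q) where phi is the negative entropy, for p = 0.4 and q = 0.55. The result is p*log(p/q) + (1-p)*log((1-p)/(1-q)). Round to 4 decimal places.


Bregman divergence with negative entropy generator:
D = p*log(p/q) + (1-p)*log((1-p)/(1-q)).
p = 0.4, q = 0.55.
p*log(p/q) = 0.4*log(0.4/0.55) = -0.127381.
(1-p)*log((1-p)/(1-q)) = 0.6*log(0.6/0.45) = 0.172609.
D = -0.127381 + 0.172609 = 0.0452

0.0452


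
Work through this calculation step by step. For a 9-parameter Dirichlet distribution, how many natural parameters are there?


Exponential family dimension calculation:
Dirichlet with 9 components has 9 natural parameters.

9


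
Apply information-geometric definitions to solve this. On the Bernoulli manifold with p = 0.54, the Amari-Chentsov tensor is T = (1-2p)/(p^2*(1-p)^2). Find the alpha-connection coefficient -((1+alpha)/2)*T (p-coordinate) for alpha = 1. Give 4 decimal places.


Skewness (Amari-Chentsov) tensor: T = (1-2p)/(p^2*(1-p)^2).
p = 0.54, 1-2p = -0.08, p^2 = 0.2916, (1-p)^2 = 0.2116.
T = -0.08/(0.2916 * 0.2116) = -1.296543.
In the p-coordinate, Gamma^(alpha) = Gamma^(0) - (alpha/2)*T with Gamma^(0) = (1/2)*g'(p) = -T/2,
so Gamma^(alpha) = -((1+alpha)/2)*T.
alpha = 1, -(1+alpha)/2 = -1.0.
Gamma = -1.0 * -1.296543 = 1.2965

1.2965


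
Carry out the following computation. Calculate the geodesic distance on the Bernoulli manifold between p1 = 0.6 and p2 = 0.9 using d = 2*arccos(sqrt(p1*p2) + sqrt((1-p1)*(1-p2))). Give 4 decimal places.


Geodesic distance on Bernoulli manifold:
d(p1,p2) = 2*arccos(sqrt(p1*p2) + sqrt((1-p1)*(1-p2))).
sqrt(p1*p2) = sqrt(0.6*0.9) = 0.734847.
sqrt((1-p1)*(1-p2)) = sqrt(0.4*0.1) = 0.2.
arg = 0.734847 + 0.2 = 0.934847.
d = 2*arccos(0.934847) = 0.7259

0.7259


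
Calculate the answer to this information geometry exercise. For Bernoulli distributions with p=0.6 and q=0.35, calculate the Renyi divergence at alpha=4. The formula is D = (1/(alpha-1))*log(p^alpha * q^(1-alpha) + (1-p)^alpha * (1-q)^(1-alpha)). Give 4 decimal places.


Renyi divergence of order alpha between Bernoulli distributions:
D = (1/(alpha-1))*log(p^alpha * q^(1-alpha) + (1-p)^alpha * (1-q)^(1-alpha)).
alpha = 4, p = 0.6, q = 0.35.
p^alpha * q^(1-alpha) = 0.6^4 * 0.35^-3 = 3.022741.
(1-p)^alpha * (1-q)^(1-alpha) = 0.4^4 * 0.65^-3 = 0.093218.
sum = 3.022741 + 0.093218 = 3.115959.
D = (1/3)*log(3.115959) = 0.3788

0.3788


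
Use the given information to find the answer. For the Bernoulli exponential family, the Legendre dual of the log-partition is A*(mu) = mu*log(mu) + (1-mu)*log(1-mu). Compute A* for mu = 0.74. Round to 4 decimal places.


Legendre transform for Bernoulli:
A*(mu) = mu*log(mu) + (1-mu)*log(1-mu).
mu = 0.74, 1-mu = 0.26.
mu*log(mu) = 0.74*log(0.74) = -0.222818.
(1-mu)*log(1-mu) = 0.26*log(0.26) = -0.350239.
A* = -0.222818 + -0.350239 = -0.5731

-0.5731


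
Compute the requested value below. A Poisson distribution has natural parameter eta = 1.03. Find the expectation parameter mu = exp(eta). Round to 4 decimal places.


Expectation parameter for Poisson exponential family:
mu = exp(eta).
eta = 1.03.
mu = exp(1.03) = 2.8011

2.8011


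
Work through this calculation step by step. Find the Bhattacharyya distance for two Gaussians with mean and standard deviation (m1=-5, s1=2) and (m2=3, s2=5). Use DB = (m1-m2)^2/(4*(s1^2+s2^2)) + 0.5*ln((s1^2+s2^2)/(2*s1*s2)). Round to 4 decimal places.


Bhattacharyya distance between two Gaussians:
DB = (m1-m2)^2/(4*(s1^2+s2^2)) + (1/2)*ln((s1^2+s2^2)/(2*s1*s2)).
(m1-m2)^2 = (-8)^2 = 64.
s1^2+s2^2 = 4 + 25 = 29.
term1 = 64/116 = 0.551724.
term2 = 0.5*ln(29/20.0) = 0.185782.
DB = 0.551724 + 0.185782 = 0.7375

0.7375


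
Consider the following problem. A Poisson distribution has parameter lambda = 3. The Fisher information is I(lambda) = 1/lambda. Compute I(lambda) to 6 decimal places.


Fisher information for Poisson: I(lambda) = 1/lambda.
lambda = 3.
I(lambda) = 1/3 = 0.333333

0.333333


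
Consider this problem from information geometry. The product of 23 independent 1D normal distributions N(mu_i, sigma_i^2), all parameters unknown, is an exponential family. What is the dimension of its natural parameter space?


Exponential family dimension calculation:
Each univariate normal has two natural parameters (mu/sigma^2 and -1/(2 sigma^2)).
With 23 independent components, dim = 2 * 23 = 46.

46


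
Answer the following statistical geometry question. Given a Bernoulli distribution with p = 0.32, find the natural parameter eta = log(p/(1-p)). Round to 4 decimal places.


Natural parameter for Bernoulli: eta = log(p/(1-p)).
p = 0.32, 1-p = 0.68.
p/(1-p) = 0.470588.
eta = log(0.470588) = -0.7538

-0.7538


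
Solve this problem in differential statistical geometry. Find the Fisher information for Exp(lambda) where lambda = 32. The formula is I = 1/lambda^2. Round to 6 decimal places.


Fisher information for exponential: I(lambda) = 1/lambda^2.
lambda = 32, lambda^2 = 1024.
I = 1/1024 = 0.000977

0.000977


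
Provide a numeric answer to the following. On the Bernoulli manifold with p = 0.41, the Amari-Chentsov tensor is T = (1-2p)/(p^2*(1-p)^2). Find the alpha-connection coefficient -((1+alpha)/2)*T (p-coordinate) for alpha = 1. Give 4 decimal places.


Skewness (Amari-Chentsov) tensor: T = (1-2p)/(p^2*(1-p)^2).
p = 0.41, 1-2p = 0.18, p^2 = 0.1681, (1-p)^2 = 0.3481.
T = 0.18/(0.1681 * 0.3481) = 3.076102.
In the p-coordinate, Gamma^(alpha) = Gamma^(0) - (alpha/2)*T with Gamma^(0) = (1/2)*g'(p) = -T/2,
so Gamma^(alpha) = -((1+alpha)/2)*T.
alpha = 1, -(1+alpha)/2 = -1.0.
Gamma = -1.0 * 3.076102 = -3.0761

-3.0761


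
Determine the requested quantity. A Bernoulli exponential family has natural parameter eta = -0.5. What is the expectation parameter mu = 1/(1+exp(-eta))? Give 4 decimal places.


Dual coordinate (expectation parameter) for Bernoulli:
mu = 1/(1+exp(-eta)).
eta = -0.5.
exp(-eta) = exp(0.5) = 1.648721.
mu = 1/(1+1.648721) = 0.3775

0.3775


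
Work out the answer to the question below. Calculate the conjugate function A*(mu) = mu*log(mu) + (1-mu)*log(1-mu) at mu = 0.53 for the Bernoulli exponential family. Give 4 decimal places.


Legendre transform for Bernoulli:
A*(mu) = mu*log(mu) + (1-mu)*log(1-mu).
mu = 0.53, 1-mu = 0.47.
mu*log(mu) = 0.53*log(0.53) = -0.336485.
(1-mu)*log(1-mu) = 0.47*log(0.47) = -0.354861.
A* = -0.336485 + -0.354861 = -0.6913

-0.6913


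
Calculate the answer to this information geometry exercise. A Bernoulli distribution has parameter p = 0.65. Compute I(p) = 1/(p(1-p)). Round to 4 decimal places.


For Bernoulli(p), Fisher information is I(p) = 1/(p*(1-p)).
p = 0.65, 1-p = 0.35.
p*(1-p) = 0.2275.
I(p) = 1/0.2275 = 4.3956

4.3956


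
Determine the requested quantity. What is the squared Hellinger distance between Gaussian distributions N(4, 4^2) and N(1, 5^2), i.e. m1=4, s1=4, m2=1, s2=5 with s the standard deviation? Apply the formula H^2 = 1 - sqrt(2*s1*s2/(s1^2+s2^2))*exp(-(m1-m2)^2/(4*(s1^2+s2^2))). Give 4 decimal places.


Squared Hellinger distance for Gaussians:
H^2 = 1 - sqrt(2*s1*s2/(s1^2+s2^2)) * exp(-(m1-m2)^2/(4*(s1^2+s2^2))).
s1^2 = 16, s2^2 = 25, s1^2+s2^2 = 41.
sqrt(2*4*5/(41)) = 0.98773.
(m1-m2)^2 = (3)^2 = 9.
exp(-9/(4*41)) = exp(-0.054878) = 0.946601.
H^2 = 1 - 0.98773*0.946601 = 0.0650

0.0650


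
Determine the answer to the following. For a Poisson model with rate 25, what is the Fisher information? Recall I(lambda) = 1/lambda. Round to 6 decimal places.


Fisher information for Poisson: I(lambda) = 1/lambda.
lambda = 25.
I(lambda) = 1/25 = 0.040000

0.040000


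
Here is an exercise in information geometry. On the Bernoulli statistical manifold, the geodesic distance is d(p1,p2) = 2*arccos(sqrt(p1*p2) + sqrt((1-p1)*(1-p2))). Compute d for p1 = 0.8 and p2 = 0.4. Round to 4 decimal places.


Geodesic distance on Bernoulli manifold:
d(p1,p2) = 2*arccos(sqrt(p1*p2) + sqrt((1-p1)*(1-p2))).
sqrt(p1*p2) = sqrt(0.8*0.4) = 0.565685.
sqrt((1-p1)*(1-p2)) = sqrt(0.2*0.6) = 0.34641.
arg = 0.565685 + 0.34641 = 0.912096.
d = 2*arccos(0.912096) = 0.8449

0.8449


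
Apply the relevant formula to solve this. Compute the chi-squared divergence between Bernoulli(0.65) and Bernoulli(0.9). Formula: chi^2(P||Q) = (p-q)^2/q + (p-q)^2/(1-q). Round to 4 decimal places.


Chi-squared divergence between Bernoulli distributions:
chi^2 = (p-q)^2/q + (p-q)^2/(1-q).
p = 0.65, q = 0.9, p-q = -0.25.
(p-q)^2 = 0.0625.
term1 = 0.0625/0.9 = 0.069444.
term2 = 0.0625/0.1 = 0.625.
chi^2 = 0.069444 + 0.625 = 0.6944

0.6944


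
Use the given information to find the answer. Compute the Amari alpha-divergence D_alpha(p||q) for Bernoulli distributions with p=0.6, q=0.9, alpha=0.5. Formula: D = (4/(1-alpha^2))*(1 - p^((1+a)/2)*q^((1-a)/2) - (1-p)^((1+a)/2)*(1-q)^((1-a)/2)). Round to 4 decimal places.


Amari alpha-divergence:
D = (4/(1-alpha^2))*(1 - p^((1+a)/2)*q^((1-a)/2) - (1-p)^((1+a)/2)*(1-q)^((1-a)/2)).
alpha = 0.5, p = 0.6, q = 0.9.
e1 = (1+alpha)/2 = 0.75, e2 = (1-alpha)/2 = 0.25.
t1 = p^e1 * q^e2 = 0.6^0.75 * 0.9^0.25 = 0.664009.
t2 = (1-p)^e1 * (1-q)^e2 = 0.4^0.75 * 0.1^0.25 = 0.282843.
4/(1-alpha^2) = 5.333333.
D = 5.333333*(1 - 0.664009 - 0.282843) = 0.2835

0.2835


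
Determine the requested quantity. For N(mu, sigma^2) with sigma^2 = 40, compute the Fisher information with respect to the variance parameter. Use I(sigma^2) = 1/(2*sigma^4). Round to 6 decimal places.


Fisher information for variance: I(sigma^2) = 1/(2*sigma^4).
sigma^2 = 40, so sigma^4 = 1600.
I = 1/(2*1600) = 1/3200 = 0.000313

0.000313


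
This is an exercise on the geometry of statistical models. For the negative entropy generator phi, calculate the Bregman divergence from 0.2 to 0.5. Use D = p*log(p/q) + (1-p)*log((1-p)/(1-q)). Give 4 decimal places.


Bregman divergence with negative entropy generator:
D = p*log(p/q) + (1-p)*log((1-p)/(1-q)).
p = 0.2, q = 0.5.
p*log(p/q) = 0.2*log(0.2/0.5) = -0.183258.
(1-p)*log((1-p)/(1-q)) = 0.8*log(0.8/0.5) = 0.376003.
D = -0.183258 + 0.376003 = 0.1927

0.1927


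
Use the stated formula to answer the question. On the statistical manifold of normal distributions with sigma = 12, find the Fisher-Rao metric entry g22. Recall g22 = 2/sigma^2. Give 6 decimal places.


For the 2-parameter normal family, the Fisher metric has:
  g11 = 1/sigma^2, g22 = 2/sigma^2.
sigma = 12, sigma^2 = 144.
g22 = 0.013889

0.013889


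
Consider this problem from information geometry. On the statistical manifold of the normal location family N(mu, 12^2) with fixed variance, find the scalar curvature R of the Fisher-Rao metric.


This family has a single free parameter, so its statistical manifold
is 1-dimensional. The Riemann curvature tensor of any 1-dimensional
Riemannian manifold vanishes identically, so R = 0.

0


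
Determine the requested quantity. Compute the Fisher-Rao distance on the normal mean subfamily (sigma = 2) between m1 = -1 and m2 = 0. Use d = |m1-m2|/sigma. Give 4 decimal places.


On the fixed-variance normal subfamily, geodesic distance = |m1-m2|/sigma.
|-1 - 0| = 1.
sigma = 2.
d = 1/2 = 0.5000

0.5000


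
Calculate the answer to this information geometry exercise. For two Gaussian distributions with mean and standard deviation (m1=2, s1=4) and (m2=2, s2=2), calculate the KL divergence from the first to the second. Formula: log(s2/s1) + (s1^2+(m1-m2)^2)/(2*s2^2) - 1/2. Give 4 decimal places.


KL divergence between normal distributions:
KL = log(s2/s1) + (s1^2 + (m1-m2)^2)/(2*s2^2) - 1/2.
log(2/4) = -0.693147.
(4^2 + (2-2)^2)/(2*2^2) = (16 + 0)/8 = 2.0.
KL = -0.693147 + 2.0 - 0.5 = 0.8069

0.8069


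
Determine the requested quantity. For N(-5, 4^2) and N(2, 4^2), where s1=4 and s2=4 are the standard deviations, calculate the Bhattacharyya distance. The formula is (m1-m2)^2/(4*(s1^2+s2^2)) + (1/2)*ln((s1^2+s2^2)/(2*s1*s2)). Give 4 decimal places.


Bhattacharyya distance between two Gaussians:
DB = (m1-m2)^2/(4*(s1^2+s2^2)) + (1/2)*ln((s1^2+s2^2)/(2*s1*s2)).
(m1-m2)^2 = (-7)^2 = 49.
s1^2+s2^2 = 16 + 16 = 32.
term1 = 49/128 = 0.382812.
term2 = 0.5*ln(32/32.0) = 0.0.
DB = 0.382812 + 0.0 = 0.3828

0.3828


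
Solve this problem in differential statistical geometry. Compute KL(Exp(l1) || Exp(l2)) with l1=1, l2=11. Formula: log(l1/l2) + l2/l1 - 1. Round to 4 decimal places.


KL divergence for exponential family:
KL = log(l1/l2) + l2/l1 - 1.
log(1/11) = -2.397895.
11/1 = 11.0.
KL = -2.397895 + 11.0 - 1 = 7.6021

7.6021


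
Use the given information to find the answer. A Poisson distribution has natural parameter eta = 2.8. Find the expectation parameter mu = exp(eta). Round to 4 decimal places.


Expectation parameter for Poisson exponential family:
mu = exp(eta).
eta = 2.8.
mu = exp(2.8) = 16.4446

16.4446


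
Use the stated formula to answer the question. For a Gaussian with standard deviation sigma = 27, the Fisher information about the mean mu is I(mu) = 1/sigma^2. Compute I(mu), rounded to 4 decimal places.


The Fisher information for the mean of a normal distribution is I(mu) = 1/sigma^2.
sigma = 27, so sigma^2 = 729.
I(mu) = 1/729 = 0.0014

0.0014


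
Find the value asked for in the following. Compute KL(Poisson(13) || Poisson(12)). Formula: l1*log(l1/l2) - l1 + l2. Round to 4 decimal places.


KL divergence for Poisson:
KL = l1*log(l1/l2) - l1 + l2.
l1 = 13, l2 = 12.
log(13/12) = 0.080043.
l1*log(l1/l2) = 13 * 0.080043 = 1.040555.
KL = 1.040555 - 13 + 12 = 0.0406

0.0406


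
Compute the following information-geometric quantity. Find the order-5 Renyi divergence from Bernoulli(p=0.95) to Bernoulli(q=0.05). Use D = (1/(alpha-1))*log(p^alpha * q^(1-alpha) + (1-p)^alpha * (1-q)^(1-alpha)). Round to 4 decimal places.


Renyi divergence of order alpha between Bernoulli distributions:
D = (1/(alpha-1))*log(p^alpha * q^(1-alpha) + (1-p)^alpha * (1-q)^(1-alpha)).
alpha = 5, p = 0.95, q = 0.05.
p^alpha * q^(1-alpha) = 0.95^5 * 0.05^-4 = 123804.95.
(1-p)^alpha * (1-q)^(1-alpha) = 0.05^5 * 0.95^-4 = 0.0.
sum = 123804.95 + 0.0 = 123804.95.
D = (1/4)*log(123804.95) = 2.9316

2.9316


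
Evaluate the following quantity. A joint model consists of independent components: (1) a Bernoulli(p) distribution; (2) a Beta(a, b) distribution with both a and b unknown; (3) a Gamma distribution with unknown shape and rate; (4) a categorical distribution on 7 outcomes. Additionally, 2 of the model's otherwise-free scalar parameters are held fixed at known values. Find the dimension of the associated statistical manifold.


The dimension of a statistical manifold equals the number of free
(independent) real parameters of the model. For a product of independent
blocks the parameter counts add.
- Bernoulli (p): 1.
- Beta (a, b): 2.
- Gamma (shape, rate): 2.
- categorical on 7 outcomes (probabilities sum to 1): 7-1 = 6.
Total = 1 + 2 + 2 + 6 = 11.
2 parameter(s) fixed at known values: 11 - 2 = 9.
Dimension = 9

9


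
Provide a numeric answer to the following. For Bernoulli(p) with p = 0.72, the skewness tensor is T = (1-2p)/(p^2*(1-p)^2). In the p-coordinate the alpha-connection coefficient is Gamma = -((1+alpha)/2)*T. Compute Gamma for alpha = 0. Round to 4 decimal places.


Skewness (Amari-Chentsov) tensor: T = (1-2p)/(p^2*(1-p)^2).
p = 0.72, 1-2p = -0.44, p^2 = 0.5184, (1-p)^2 = 0.0784.
T = -0.44/(0.5184 * 0.0784) = -10.82609.
In the p-coordinate, Gamma^(alpha) = Gamma^(0) - (alpha/2)*T with Gamma^(0) = (1/2)*g'(p) = -T/2,
so Gamma^(alpha) = -((1+alpha)/2)*T.
alpha = 0, -(1+alpha)/2 = -0.5.
Gamma = -0.5 * -10.82609 = 5.4130

5.4130


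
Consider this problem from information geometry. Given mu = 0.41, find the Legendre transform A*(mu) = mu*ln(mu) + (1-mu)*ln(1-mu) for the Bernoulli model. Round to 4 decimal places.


Legendre transform for Bernoulli:
A*(mu) = mu*log(mu) + (1-mu)*log(1-mu).
mu = 0.41, 1-mu = 0.59.
mu*log(mu) = 0.41*log(0.41) = -0.365555.
(1-mu)*log(1-mu) = 0.59*log(0.59) = -0.311303.
A* = -0.365555 + -0.311303 = -0.6769

-0.6769


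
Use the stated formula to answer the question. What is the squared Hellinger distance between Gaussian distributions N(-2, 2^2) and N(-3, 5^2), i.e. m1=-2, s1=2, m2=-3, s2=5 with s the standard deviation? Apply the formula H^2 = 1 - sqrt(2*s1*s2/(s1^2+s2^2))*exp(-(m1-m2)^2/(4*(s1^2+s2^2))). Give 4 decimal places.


Squared Hellinger distance for Gaussians:
H^2 = 1 - sqrt(2*s1*s2/(s1^2+s2^2)) * exp(-(m1-m2)^2/(4*(s1^2+s2^2))).
s1^2 = 4, s2^2 = 25, s1^2+s2^2 = 29.
sqrt(2*2*5/(29)) = 0.830455.
(m1-m2)^2 = (1)^2 = 1.
exp(-1/(4*29)) = exp(-0.008621) = 0.991416.
H^2 = 1 - 0.830455*0.991416 = 0.1767

0.1767


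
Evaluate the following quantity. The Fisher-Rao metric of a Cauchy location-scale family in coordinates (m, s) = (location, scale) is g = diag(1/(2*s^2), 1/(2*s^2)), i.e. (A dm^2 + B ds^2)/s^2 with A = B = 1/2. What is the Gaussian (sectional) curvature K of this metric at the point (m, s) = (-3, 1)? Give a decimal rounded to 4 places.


The metric has the form g = (A dm^2 + B ds^2)/s^2 with A = 1/2, B = 1/2.
Substitute u = sqrt(A/B)*m: g = B*(du^2 + ds^2)/s^2, i.e. B times the
Poincare upper half-plane metric, which has constant Gaussian curvature -1.
Scaling a 2D metric by a constant c divides the Gaussian curvature by c,
so K = -1/B = -1/(1/2) = -2.0000 everywhere (the point (m, s) = (-3, 1) is irrelevant:
the curvature is constant).
The requested Gaussian curvature is K = -2.0000.

-2.0000


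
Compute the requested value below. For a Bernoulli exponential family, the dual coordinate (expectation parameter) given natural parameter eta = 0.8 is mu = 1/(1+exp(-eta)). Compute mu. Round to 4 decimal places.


Dual coordinate (expectation parameter) for Bernoulli:
mu = 1/(1+exp(-eta)).
eta = 0.8.
exp(-eta) = exp(-0.8) = 0.449329.
mu = 1/(1+0.449329) = 0.6900

0.6900


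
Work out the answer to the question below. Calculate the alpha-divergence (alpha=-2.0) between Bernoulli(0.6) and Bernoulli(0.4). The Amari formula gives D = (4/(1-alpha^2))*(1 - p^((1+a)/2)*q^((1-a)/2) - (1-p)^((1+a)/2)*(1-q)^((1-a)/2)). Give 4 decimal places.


Amari alpha-divergence:
D = (4/(1-alpha^2))*(1 - p^((1+a)/2)*q^((1-a)/2) - (1-p)^((1+a)/2)*(1-q)^((1-a)/2)).
alpha = -2.0, p = 0.6, q = 0.4.
e1 = (1+alpha)/2 = -0.5, e2 = (1-alpha)/2 = 1.5.
t1 = p^e1 * q^e2 = 0.6^-0.5 * 0.4^1.5 = 0.326599.
t2 = (1-p)^e1 * (1-q)^e2 = 0.4^-0.5 * 0.6^1.5 = 0.734847.
4/(1-alpha^2) = -1.333333.
D = -1.333333*(1 - 0.326599 - 0.734847) = 0.0819

0.0819


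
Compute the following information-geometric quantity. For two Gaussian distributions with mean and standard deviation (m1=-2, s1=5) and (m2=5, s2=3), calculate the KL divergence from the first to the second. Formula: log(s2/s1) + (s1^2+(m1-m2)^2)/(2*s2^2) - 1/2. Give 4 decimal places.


KL divergence between normal distributions:
KL = log(s2/s1) + (s1^2 + (m1-m2)^2)/(2*s2^2) - 1/2.
log(3/5) = -0.510826.
(5^2 + (-2-5)^2)/(2*3^2) = (25 + 49)/18 = 4.111111.
KL = -0.510826 + 4.111111 - 0.5 = 3.1003

3.1003


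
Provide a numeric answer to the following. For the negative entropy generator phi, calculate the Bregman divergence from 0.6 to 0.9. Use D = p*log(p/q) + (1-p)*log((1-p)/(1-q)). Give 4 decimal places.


Bregman divergence with negative entropy generator:
D = p*log(p/q) + (1-p)*log((1-p)/(1-q)).
p = 0.6, q = 0.9.
p*log(p/q) = 0.6*log(0.6/0.9) = -0.243279.
(1-p)*log((1-p)/(1-q)) = 0.4*log(0.4/0.1) = 0.554518.
D = -0.243279 + 0.554518 = 0.3112

0.3112


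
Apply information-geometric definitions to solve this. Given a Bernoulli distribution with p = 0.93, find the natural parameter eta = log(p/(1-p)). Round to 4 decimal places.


Natural parameter for Bernoulli: eta = log(p/(1-p)).
p = 0.93, 1-p = 0.07.
p/(1-p) = 13.285714.
eta = log(13.285714) = 2.5867

2.5867


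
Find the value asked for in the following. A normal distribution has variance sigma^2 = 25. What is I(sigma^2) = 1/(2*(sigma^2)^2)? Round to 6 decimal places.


Fisher information for variance: I(sigma^2) = 1/(2*sigma^4).
sigma^2 = 25, so sigma^4 = 625.
I = 1/(2*625) = 1/1250 = 0.000800

0.000800


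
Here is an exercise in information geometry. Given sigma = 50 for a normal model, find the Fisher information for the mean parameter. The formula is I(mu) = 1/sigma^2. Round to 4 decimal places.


The Fisher information for the mean of a normal distribution is I(mu) = 1/sigma^2.
sigma = 50, so sigma^2 = 2500.
I(mu) = 1/2500 = 0.0004

0.0004


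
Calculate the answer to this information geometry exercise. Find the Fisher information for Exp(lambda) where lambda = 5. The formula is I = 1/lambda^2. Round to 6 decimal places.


Fisher information for exponential: I(lambda) = 1/lambda^2.
lambda = 5, lambda^2 = 25.
I = 1/25 = 0.040000

0.040000


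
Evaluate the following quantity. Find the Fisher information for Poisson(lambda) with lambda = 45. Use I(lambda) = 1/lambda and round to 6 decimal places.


Fisher information for Poisson: I(lambda) = 1/lambda.
lambda = 45.
I(lambda) = 1/45 = 0.022222

0.022222


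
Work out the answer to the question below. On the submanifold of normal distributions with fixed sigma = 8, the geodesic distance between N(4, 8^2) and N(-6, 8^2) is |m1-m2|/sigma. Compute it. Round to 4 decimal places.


On the fixed-variance normal subfamily, geodesic distance = |m1-m2|/sigma.
|4 - -6| = 10.
sigma = 8.
d = 10/8 = 1.2500

1.2500


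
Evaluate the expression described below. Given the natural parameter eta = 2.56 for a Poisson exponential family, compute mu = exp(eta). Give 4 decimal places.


Expectation parameter for Poisson exponential family:
mu = exp(eta).
eta = 2.56.
mu = exp(2.56) = 12.9358

12.9358


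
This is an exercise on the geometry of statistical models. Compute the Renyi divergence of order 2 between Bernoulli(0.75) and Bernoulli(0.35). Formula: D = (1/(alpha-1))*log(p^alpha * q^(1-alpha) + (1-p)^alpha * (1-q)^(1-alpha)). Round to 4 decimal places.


Renyi divergence of order alpha between Bernoulli distributions:
D = (1/(alpha-1))*log(p^alpha * q^(1-alpha) + (1-p)^alpha * (1-q)^(1-alpha)).
alpha = 2, p = 0.75, q = 0.35.
p^alpha * q^(1-alpha) = 0.75^2 * 0.35^-1 = 1.607143.
(1-p)^alpha * (1-q)^(1-alpha) = 0.25^2 * 0.65^-1 = 0.096154.
sum = 1.607143 + 0.096154 = 1.703297.
D = (1/1)*log(1.703297) = 0.5326

0.5326


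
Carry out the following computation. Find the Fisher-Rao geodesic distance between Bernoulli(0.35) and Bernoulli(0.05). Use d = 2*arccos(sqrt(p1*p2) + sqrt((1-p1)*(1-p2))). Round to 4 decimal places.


Geodesic distance on Bernoulli manifold:
d(p1,p2) = 2*arccos(sqrt(p1*p2) + sqrt((1-p1)*(1-p2))).
sqrt(p1*p2) = sqrt(0.35*0.05) = 0.132288.
sqrt((1-p1)*(1-p2)) = sqrt(0.65*0.95) = 0.785812.
arg = 0.132288 + 0.785812 = 0.918099.
d = 2*arccos(0.918099) = 0.8151

0.8151


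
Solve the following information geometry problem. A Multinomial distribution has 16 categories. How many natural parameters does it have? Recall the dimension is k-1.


Exponential family dimension calculation:
For Multinomial with k=16 categories, dim = k-1 = 15.

15


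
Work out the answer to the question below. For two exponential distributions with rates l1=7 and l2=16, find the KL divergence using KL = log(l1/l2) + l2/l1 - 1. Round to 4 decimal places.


KL divergence for exponential family:
KL = log(l1/l2) + l2/l1 - 1.
log(7/16) = -0.826679.
16/7 = 2.285714.
KL = -0.826679 + 2.285714 - 1 = 0.4590

0.4590


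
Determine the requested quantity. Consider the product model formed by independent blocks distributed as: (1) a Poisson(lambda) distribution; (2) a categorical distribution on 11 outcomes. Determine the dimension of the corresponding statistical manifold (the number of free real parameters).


The dimension of a statistical manifold equals the number of free
(independent) real parameters of the model. For a product of independent
blocks the parameter counts add.
- Poisson (lambda): 1.
- categorical on 11 outcomes (probabilities sum to 1): 11-1 = 10.
Total = 1 + 10 = 11.
Dimension = 11

11


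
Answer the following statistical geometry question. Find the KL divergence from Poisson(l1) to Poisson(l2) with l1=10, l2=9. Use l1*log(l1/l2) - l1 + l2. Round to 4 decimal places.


KL divergence for Poisson:
KL = l1*log(l1/l2) - l1 + l2.
l1 = 10, l2 = 9.
log(10/9) = 0.105361.
l1*log(l1/l2) = 10 * 0.105361 = 1.053605.
KL = 1.053605 - 10 + 9 = 0.0536

0.0536


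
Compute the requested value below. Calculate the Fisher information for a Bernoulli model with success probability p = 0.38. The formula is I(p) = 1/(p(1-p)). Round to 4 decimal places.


For Bernoulli(p), Fisher information is I(p) = 1/(p*(1-p)).
p = 0.38, 1-p = 0.62.
p*(1-p) = 0.2356.
I(p) = 1/0.2356 = 4.2445

4.2445


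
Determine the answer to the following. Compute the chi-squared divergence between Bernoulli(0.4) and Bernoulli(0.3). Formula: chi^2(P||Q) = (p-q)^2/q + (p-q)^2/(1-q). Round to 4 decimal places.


Chi-squared divergence between Bernoulli distributions:
chi^2 = (p-q)^2/q + (p-q)^2/(1-q).
p = 0.4, q = 0.3, p-q = 0.1.
(p-q)^2 = 0.01.
term1 = 0.01/0.3 = 0.033333.
term2 = 0.01/0.7 = 0.014286.
chi^2 = 0.033333 + 0.014286 = 0.0476

0.0476


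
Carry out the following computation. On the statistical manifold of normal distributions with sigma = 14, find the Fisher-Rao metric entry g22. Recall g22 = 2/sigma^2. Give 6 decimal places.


For the 2-parameter normal family, the Fisher metric has:
  g11 = 1/sigma^2, g22 = 2/sigma^2.
sigma = 14, sigma^2 = 196.
g22 = 0.010204

0.010204


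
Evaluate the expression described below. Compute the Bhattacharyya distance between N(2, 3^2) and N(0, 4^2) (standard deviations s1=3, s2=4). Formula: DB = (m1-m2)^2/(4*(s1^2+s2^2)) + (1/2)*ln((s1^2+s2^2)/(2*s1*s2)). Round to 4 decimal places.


Bhattacharyya distance between two Gaussians:
DB = (m1-m2)^2/(4*(s1^2+s2^2)) + (1/2)*ln((s1^2+s2^2)/(2*s1*s2)).
(m1-m2)^2 = (2)^2 = 4.
s1^2+s2^2 = 9 + 16 = 25.
term1 = 4/100 = 0.04.
term2 = 0.5*ln(25/24.0) = 0.020411.
DB = 0.04 + 0.020411 = 0.0604

0.0604


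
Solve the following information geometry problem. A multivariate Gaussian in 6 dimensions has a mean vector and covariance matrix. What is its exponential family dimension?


Exponential family dimension calculation:
For 6-dim MVN: mean has 6 params, covariance has 6*7/2 = 21 unique entries.
Total dim = 6 + 21 = 27.

27


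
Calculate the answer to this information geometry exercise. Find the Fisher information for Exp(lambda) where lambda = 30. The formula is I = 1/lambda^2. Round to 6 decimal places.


Fisher information for exponential: I(lambda) = 1/lambda^2.
lambda = 30, lambda^2 = 900.
I = 1/900 = 0.001111

0.001111


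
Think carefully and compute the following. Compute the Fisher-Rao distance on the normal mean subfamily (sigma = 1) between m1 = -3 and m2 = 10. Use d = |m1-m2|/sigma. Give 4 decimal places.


On the fixed-variance normal subfamily, geodesic distance = |m1-m2|/sigma.
|-3 - 10| = 13.
sigma = 1.
d = 13/1 = 13.0000

13.0000


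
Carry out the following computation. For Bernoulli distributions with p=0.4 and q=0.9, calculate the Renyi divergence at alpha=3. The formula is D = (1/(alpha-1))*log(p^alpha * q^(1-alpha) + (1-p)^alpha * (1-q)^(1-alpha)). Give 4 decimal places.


Renyi divergence of order alpha between Bernoulli distributions:
D = (1/(alpha-1))*log(p^alpha * q^(1-alpha) + (1-p)^alpha * (1-q)^(1-alpha)).
alpha = 3, p = 0.4, q = 0.9.
p^alpha * q^(1-alpha) = 0.4^3 * 0.9^-2 = 0.079012.
(1-p)^alpha * (1-q)^(1-alpha) = 0.6^3 * 0.1^-2 = 21.6.
sum = 0.079012 + 21.6 = 21.679012.
D = (1/2)*log(21.679012) = 1.5382

1.5382


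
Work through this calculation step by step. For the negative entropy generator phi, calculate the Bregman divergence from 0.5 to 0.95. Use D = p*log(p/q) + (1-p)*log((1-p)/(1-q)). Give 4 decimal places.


Bregman divergence with negative entropy generator:
D = p*log(p/q) + (1-p)*log((1-p)/(1-q)).
p = 0.5, q = 0.95.
p*log(p/q) = 0.5*log(0.5/0.95) = -0.320927.
(1-p)*log((1-p)/(1-q)) = 0.5*log(0.5/0.05) = 1.151293.
D = -0.320927 + 1.151293 = 0.8304

0.8304


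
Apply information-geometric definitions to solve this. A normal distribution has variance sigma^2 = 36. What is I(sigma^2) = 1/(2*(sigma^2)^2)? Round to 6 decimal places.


Fisher information for variance: I(sigma^2) = 1/(2*sigma^4).
sigma^2 = 36, so sigma^4 = 1296.
I = 1/(2*1296) = 1/2592 = 0.000386

0.000386


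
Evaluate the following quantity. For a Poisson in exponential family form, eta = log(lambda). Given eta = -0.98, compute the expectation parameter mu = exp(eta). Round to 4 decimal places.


Expectation parameter for Poisson exponential family:
mu = exp(eta).
eta = -0.98.
mu = exp(-0.98) = 0.3753

0.3753


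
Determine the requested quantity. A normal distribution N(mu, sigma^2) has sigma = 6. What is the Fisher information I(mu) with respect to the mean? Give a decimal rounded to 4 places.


The Fisher information for the mean of a normal distribution is I(mu) = 1/sigma^2.
sigma = 6, so sigma^2 = 36.
I(mu) = 1/36 = 0.0278

0.0278


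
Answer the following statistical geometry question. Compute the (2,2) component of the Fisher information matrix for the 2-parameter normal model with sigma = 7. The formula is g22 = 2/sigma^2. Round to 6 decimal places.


For the 2-parameter normal family, the Fisher metric has:
  g11 = 1/sigma^2, g22 = 2/sigma^2.
sigma = 7, sigma^2 = 49.
g22 = 0.040816

0.040816


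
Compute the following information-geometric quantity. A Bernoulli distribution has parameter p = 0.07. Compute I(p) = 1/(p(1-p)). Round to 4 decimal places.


For Bernoulli(p), Fisher information is I(p) = 1/(p*(1-p)).
p = 0.07, 1-p = 0.93.
p*(1-p) = 0.0651.
I(p) = 1/0.0651 = 15.3610

15.3610


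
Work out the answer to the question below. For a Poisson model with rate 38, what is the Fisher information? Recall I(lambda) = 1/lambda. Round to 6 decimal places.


Fisher information for Poisson: I(lambda) = 1/lambda.
lambda = 38.
I(lambda) = 1/38 = 0.026316

0.026316


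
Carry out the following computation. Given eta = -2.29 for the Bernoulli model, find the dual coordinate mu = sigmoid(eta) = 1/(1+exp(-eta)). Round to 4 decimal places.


Dual coordinate (expectation parameter) for Bernoulli:
mu = 1/(1+exp(-eta)).
eta = -2.29.
exp(-eta) = exp(2.29) = 9.874938.
mu = 1/(1+9.874938) = 0.0920

0.0920


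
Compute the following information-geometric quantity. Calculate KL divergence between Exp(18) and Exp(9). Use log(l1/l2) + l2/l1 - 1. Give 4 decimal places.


KL divergence for exponential family:
KL = log(l1/l2) + l2/l1 - 1.
log(18/9) = 0.693147.
9/18 = 0.5.
KL = 0.693147 + 0.5 - 1 = 0.1931

0.1931


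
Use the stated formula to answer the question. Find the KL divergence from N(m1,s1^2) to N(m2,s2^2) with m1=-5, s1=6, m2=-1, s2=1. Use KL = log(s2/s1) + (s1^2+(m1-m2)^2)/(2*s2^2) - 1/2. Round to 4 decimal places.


KL divergence between normal distributions:
KL = log(s2/s1) + (s1^2 + (m1-m2)^2)/(2*s2^2) - 1/2.
log(1/6) = -1.791759.
(6^2 + (-5--1)^2)/(2*1^2) = (36 + 16)/2 = 26.0.
KL = -1.791759 + 26.0 - 0.5 = 23.7082

23.7082


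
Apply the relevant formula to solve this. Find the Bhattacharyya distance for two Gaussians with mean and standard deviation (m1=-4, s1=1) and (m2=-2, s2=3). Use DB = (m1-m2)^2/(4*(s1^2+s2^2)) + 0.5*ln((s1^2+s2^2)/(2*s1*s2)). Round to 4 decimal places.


Bhattacharyya distance between two Gaussians:
DB = (m1-m2)^2/(4*(s1^2+s2^2)) + (1/2)*ln((s1^2+s2^2)/(2*s1*s2)).
(m1-m2)^2 = (-2)^2 = 4.
s1^2+s2^2 = 1 + 9 = 10.
term1 = 4/40 = 0.1.
term2 = 0.5*ln(10/6.0) = 0.255413.
DB = 0.1 + 0.255413 = 0.3554

0.3554


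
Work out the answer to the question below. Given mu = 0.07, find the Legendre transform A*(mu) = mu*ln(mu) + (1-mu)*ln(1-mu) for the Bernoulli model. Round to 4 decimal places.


Legendre transform for Bernoulli:
A*(mu) = mu*log(mu) + (1-mu)*log(1-mu).
mu = 0.07, 1-mu = 0.93.
mu*log(mu) = 0.07*log(0.07) = -0.186148.
(1-mu)*log(1-mu) = 0.93*log(0.93) = -0.067491.
A* = -0.186148 + -0.067491 = -0.2536

-0.2536


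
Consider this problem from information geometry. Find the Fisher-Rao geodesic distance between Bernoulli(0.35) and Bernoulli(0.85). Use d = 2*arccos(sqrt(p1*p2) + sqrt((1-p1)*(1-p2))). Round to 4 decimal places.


Geodesic distance on Bernoulli manifold:
d(p1,p2) = 2*arccos(sqrt(p1*p2) + sqrt((1-p1)*(1-p2))).
sqrt(p1*p2) = sqrt(0.35*0.85) = 0.545436.
sqrt((1-p1)*(1-p2)) = sqrt(0.65*0.15) = 0.31225.
arg = 0.545436 + 0.31225 = 0.857686.
d = 2*arccos(0.857686) = 1.0801

1.0801


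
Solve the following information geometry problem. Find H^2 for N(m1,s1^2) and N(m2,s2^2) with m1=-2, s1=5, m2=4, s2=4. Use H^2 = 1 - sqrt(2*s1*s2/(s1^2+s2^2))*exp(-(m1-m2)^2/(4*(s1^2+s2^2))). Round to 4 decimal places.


Squared Hellinger distance for Gaussians:
H^2 = 1 - sqrt(2*s1*s2/(s1^2+s2^2)) * exp(-(m1-m2)^2/(4*(s1^2+s2^2))).
s1^2 = 25, s2^2 = 16, s1^2+s2^2 = 41.
sqrt(2*5*4/(41)) = 0.98773.
(m1-m2)^2 = (-6)^2 = 36.
exp(-36/(4*41)) = exp(-0.219512) = 0.80291.
H^2 = 1 - 0.98773*0.80291 = 0.2069

0.2069


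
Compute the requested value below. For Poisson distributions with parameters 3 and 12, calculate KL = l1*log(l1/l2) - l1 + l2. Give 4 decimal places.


KL divergence for Poisson:
KL = l1*log(l1/l2) - l1 + l2.
l1 = 3, l2 = 12.
log(3/12) = -1.386294.
l1*log(l1/l2) = 3 * -1.386294 = -4.158883.
KL = -4.158883 - 3 + 12 = 4.8411

4.8411
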